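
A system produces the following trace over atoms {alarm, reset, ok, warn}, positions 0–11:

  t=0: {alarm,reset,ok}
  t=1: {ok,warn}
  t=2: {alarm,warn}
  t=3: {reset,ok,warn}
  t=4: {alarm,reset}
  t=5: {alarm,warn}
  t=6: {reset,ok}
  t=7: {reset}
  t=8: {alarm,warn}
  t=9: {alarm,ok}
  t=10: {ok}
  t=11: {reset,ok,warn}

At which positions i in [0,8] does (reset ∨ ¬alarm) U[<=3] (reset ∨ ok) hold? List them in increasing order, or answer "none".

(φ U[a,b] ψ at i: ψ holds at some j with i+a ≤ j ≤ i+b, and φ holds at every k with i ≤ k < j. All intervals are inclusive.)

Evaluate at each i in [0,8]:
  i=0: ✓ (rhs at j=0)
  i=1: ✓ (rhs at j=1)
  i=2: ✗ (lhs fails at k=2 before rhs at j=3)
  i=3: ✓ (rhs at j=3)
  i=4: ✓ (rhs at j=4)
  i=5: ✗ (lhs fails at k=5 before rhs at j=6)
  i=6: ✓ (rhs at j=6)
  i=7: ✓ (rhs at j=7)
  i=8: ✗ (lhs fails at k=8 before rhs at j=9)

0, 1, 3, 4, 6, 7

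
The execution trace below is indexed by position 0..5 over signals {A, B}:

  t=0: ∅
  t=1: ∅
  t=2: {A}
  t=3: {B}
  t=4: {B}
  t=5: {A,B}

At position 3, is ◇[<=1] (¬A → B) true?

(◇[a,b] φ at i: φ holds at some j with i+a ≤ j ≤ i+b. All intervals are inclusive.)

Check (¬A → B) at each j in [3,4]:
  j=3: true
  j=4: true
Found at j=3 → formula holds.

Yes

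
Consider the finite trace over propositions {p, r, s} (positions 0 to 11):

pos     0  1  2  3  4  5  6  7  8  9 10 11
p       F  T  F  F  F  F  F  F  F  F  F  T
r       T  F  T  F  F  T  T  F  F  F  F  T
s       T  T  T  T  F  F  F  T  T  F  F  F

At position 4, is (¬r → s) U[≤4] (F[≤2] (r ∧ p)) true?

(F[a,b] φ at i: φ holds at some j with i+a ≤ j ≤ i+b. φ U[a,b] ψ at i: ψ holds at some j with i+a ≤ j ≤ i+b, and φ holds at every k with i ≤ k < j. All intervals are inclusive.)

Does not hold

Need some j in [4,8] with F[≤2] (r ∧ p), and (¬r → s) at every k in [4,j-1].
  j=4: F[≤2] (r ∧ p) — fails (none in [4,6]).
  j=5: F[≤2] (r ∧ p) — fails (none in [5,7]).
  j=6: F[≤2] (r ∧ p) — fails (none in [6,8]).
  j=7: F[≤2] (r ∧ p) — fails (none in [7,9]).
  j=8: F[≤2] (r ∧ p) — fails (none in [8,10]).
No j in the window works → until fails.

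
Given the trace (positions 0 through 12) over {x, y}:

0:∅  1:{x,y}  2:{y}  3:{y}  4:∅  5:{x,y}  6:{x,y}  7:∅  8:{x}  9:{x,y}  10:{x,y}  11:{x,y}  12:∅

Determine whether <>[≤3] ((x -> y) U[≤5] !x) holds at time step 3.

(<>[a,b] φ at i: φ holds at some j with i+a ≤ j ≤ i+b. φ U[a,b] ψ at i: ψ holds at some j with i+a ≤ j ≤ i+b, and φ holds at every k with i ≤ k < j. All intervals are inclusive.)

Check ((x -> y) U[≤5] !x) at each j in [3,6]:
  j=3: holds
  j=4: holds
  j=5: holds
  j=6: holds
Found at j=3 → formula holds.

Holds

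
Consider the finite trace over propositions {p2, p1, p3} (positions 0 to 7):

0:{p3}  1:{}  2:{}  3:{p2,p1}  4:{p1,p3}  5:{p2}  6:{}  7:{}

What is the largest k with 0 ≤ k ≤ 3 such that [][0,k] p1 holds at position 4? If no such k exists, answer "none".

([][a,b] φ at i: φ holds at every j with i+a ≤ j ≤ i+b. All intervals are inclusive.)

p1 must hold from j=4 onward; find where it first fails.
  j=4: holds
  j=5: fails
Holds on [4,4], so largest k = 0.

0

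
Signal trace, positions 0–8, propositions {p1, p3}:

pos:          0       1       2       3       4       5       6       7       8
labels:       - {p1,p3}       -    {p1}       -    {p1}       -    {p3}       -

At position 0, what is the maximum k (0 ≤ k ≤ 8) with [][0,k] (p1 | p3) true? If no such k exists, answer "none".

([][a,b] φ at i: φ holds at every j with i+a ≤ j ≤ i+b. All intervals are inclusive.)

none

(p1 | p3) must hold from j=0 onward; find where it first fails.
  j=0: fails → no k works.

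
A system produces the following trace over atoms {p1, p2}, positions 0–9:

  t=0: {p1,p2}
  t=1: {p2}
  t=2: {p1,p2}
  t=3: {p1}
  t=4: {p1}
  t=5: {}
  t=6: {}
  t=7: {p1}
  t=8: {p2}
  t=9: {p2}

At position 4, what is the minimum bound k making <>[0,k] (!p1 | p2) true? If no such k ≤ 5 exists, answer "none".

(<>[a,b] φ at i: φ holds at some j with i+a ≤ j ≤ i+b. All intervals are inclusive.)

1

Scan j = 4,5,… for (!p1 | p2):
  j=4: fails
  j=5: holds
First hit at j=5, so smallest k = 5-4 = 1.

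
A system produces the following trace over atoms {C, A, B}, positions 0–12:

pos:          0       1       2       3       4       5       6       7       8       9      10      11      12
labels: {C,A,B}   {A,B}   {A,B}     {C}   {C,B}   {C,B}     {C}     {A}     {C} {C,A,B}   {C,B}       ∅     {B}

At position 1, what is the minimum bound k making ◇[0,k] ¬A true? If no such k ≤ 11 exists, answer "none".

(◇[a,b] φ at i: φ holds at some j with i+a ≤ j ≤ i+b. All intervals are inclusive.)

2

Scan j = 1,2,… for ¬A:
  j=1: fails
  j=2: fails
  j=3: holds
First hit at j=3, so smallest k = 3-1 = 2.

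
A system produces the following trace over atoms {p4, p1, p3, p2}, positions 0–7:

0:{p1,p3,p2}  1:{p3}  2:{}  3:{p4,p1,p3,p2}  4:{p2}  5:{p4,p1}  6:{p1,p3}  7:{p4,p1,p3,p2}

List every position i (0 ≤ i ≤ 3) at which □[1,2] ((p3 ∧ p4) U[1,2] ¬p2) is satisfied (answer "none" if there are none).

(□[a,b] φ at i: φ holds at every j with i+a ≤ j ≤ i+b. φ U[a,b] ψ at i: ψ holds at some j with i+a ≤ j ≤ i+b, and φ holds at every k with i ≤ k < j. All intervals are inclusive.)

none

Evaluate at each i in [0,3]:
  i=0: ✗ (fails at j=1)
  i=1: ✗ (fails at j=2)
  i=2: ✗ (fails at j=3)
  i=3: ✗ (fails at j=4)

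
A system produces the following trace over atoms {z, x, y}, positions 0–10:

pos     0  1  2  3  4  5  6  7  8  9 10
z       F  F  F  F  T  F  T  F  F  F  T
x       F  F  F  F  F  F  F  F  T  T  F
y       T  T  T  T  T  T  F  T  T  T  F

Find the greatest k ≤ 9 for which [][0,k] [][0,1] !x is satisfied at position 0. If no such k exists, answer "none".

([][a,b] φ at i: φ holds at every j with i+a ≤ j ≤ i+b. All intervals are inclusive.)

6

[][0,1] !x must hold from j=0 onward; find where it first fails.
  j=0: holds
  j=1: holds
  j=2: holds
  j=3: holds
  j=4: holds
  j=5: holds
  j=6: holds
  j=7: fails
Holds on [0,6], so largest k = 6.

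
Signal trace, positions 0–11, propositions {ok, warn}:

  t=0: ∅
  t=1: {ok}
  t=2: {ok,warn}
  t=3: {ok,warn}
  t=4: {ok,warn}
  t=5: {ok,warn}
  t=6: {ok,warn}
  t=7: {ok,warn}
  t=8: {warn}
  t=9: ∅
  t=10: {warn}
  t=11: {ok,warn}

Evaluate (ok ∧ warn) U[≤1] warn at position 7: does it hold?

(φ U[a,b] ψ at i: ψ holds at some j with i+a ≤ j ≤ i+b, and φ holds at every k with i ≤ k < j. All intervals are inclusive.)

Need some j in [7,8] with warn, and (ok ∧ warn) at every k in [7,j-1].
  j=7: warn holds; no prefix to check → satisfied.

Holds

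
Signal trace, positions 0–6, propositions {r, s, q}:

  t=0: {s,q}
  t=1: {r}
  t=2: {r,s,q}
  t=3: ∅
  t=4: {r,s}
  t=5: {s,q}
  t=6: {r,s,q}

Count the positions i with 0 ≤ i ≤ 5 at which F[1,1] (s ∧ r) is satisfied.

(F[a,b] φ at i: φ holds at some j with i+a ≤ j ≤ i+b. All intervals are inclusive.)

Evaluate at each i in [0,5]:
  i=0: ✗ (none in [1,1])
  i=1: ✓ (witness j=2)
  i=2: ✗ (none in [3,3])
  i=3: ✓ (witness j=4)
  i=4: ✗ (none in [5,5])
  i=5: ✓ (witness j=6)
Positions where it holds: {1, 3, 5} → 3.

3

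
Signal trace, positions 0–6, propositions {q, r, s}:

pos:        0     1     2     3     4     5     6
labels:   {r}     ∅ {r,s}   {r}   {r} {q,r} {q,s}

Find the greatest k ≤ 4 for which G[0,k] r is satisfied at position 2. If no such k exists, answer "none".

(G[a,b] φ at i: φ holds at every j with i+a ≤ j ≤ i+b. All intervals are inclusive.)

r must hold from j=2 onward; find where it first fails.
  j=2: holds
  j=3: holds
  j=4: holds
  j=5: holds
  j=6: fails
Holds on [2,5], so largest k = 3.

3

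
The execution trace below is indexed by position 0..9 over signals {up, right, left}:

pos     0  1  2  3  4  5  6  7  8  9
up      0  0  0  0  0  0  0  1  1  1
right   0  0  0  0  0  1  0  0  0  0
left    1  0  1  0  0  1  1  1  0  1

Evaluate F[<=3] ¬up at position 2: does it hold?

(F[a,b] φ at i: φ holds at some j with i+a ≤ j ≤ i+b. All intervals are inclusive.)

Yes

Check ¬up at each j in [2,5]:
  j=2: true
  j=3: true
  j=4: true
  j=5: true
Found at j=2 → formula holds.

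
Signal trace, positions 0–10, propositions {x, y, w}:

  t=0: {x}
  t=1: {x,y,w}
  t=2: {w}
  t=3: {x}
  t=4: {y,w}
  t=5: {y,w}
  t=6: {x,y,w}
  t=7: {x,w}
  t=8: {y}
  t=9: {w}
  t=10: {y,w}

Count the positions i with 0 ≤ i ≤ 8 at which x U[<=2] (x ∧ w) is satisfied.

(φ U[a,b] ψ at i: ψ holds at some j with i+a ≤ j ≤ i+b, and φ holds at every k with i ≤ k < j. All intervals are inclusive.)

4

Evaluate at each i in [0,8]:
  i=0: ✓ (rhs at j=1; lhs holds on [0,0])
  i=1: ✓ (rhs at j=1)
  i=2: ✗ (no rhs in [2,4])
  i=3: ✗ (no rhs in [3,5])
  i=4: ✗ (lhs fails at k=4 before rhs at j=6)
  i=5: ✗ (lhs fails at k=5 before rhs at j=6)
  i=6: ✓ (rhs at j=6)
  i=7: ✓ (rhs at j=7)
  i=8: ✗ (no rhs in [8,10])
Positions where it holds: {0, 1, 6, 7} → 4.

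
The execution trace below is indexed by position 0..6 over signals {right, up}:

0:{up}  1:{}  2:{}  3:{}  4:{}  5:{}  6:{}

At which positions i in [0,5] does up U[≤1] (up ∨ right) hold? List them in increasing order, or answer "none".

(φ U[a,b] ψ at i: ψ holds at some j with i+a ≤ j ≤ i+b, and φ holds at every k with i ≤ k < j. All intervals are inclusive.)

Evaluate at each i in [0,5]:
  i=0: ✓ (rhs at j=0)
  i=1: ✗ (no rhs in [1,2])
  i=2: ✗ (no rhs in [2,3])
  i=3: ✗ (no rhs in [3,4])
  i=4: ✗ (no rhs in [4,5])
  i=5: ✗ (no rhs in [5,6])

0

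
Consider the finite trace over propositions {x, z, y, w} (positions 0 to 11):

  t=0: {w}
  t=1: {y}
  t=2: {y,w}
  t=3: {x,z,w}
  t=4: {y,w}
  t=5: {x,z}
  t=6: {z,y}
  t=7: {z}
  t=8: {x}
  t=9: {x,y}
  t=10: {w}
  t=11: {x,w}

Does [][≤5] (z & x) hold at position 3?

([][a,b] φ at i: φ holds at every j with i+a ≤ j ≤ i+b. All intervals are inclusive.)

Check (z & x) at every j in [3,8]:
  j=3: true
  j=4: false
  j=5: true
  j=6: false
  j=7: false
  j=8: false
Fails at j=4 → formula fails.

No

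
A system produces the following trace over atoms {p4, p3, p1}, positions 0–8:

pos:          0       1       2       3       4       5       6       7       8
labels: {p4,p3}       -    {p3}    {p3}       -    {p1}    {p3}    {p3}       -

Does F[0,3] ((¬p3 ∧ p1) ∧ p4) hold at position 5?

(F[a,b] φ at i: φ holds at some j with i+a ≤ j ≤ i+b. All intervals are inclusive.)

Does not hold

Check ((¬p3 ∧ p1) ∧ p4) at each j in [5,8]:
  j=5: false
  j=6: false
  j=7: false
  j=8: false
No position in the window satisfies it → formula fails.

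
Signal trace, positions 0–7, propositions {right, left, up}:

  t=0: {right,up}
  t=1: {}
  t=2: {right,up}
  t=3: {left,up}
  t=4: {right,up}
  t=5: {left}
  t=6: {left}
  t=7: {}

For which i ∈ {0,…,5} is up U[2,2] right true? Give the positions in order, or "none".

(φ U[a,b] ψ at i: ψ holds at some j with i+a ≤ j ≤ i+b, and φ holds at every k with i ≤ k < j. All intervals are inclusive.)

2

Evaluate at each i in [0,5]:
  i=0: ✗ (lhs fails at k=1 before rhs at j=2)
  i=1: ✗ (no rhs in [3,3])
  i=2: ✓ (rhs at j=4; lhs holds on [2,3])
  i=3: ✗ (no rhs in [5,5])
  i=4: ✗ (no rhs in [6,6])
  i=5: ✗ (no rhs in [7,7])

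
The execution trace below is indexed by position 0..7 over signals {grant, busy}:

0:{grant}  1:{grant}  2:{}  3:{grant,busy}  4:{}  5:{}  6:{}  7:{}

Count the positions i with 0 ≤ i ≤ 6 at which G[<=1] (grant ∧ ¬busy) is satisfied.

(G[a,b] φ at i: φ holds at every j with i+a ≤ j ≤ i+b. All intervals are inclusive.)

1

Evaluate at each i in [0,6]:
  i=0: ✓ (all of [0,1])
  i=1: ✗ (fails at j=2)
  i=2: ✗ (fails at j=2)
  i=3: ✗ (fails at j=3)
  i=4: ✗ (fails at j=4)
  i=5: ✗ (fails at j=5)
  i=6: ✗ (fails at j=6)
Positions where it holds: {0} → 1.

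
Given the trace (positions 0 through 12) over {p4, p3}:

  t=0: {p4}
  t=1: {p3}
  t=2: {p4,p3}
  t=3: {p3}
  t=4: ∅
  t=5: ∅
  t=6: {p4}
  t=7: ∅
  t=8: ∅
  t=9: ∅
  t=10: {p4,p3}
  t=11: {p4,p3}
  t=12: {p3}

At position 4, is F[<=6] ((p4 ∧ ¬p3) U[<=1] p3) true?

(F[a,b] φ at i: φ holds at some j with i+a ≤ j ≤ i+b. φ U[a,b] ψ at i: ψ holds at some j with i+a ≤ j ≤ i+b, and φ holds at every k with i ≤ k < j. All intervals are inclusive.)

True

Check ((p4 ∧ ¬p3) U[<=1] p3) at each j in [4,10]:
  j=4: fails
  j=5: fails
  j=6: fails
  j=7: fails
  j=8: fails
  j=9: fails
  j=10: holds
Found at j=10 → formula holds.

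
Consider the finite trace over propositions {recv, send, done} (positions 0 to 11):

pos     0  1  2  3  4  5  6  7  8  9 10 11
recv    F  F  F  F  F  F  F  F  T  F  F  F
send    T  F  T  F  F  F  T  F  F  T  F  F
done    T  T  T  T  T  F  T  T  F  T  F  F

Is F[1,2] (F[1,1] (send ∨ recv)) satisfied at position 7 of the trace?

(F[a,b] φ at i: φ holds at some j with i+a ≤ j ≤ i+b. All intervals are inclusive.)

Check F[1,1] (send ∨ recv) at each j in [8,9]:
  j=8: holds (witness at 9)
  j=9: fails (none in [10,10])
Found at j=8 → formula holds.

True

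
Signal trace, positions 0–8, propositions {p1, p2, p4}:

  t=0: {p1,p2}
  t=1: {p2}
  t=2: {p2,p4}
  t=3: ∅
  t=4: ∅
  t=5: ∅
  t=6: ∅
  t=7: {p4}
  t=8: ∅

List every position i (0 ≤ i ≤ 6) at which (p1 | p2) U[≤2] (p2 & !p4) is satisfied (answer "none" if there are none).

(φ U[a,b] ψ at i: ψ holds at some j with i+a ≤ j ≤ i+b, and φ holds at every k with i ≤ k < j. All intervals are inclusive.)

Evaluate at each i in [0,6]:
  i=0: ✓ (rhs at j=0)
  i=1: ✓ (rhs at j=1)
  i=2: ✗ (no rhs in [2,4])
  i=3: ✗ (no rhs in [3,5])
  i=4: ✗ (no rhs in [4,6])
  i=5: ✗ (no rhs in [5,7])
  i=6: ✗ (no rhs in [6,8])

0, 1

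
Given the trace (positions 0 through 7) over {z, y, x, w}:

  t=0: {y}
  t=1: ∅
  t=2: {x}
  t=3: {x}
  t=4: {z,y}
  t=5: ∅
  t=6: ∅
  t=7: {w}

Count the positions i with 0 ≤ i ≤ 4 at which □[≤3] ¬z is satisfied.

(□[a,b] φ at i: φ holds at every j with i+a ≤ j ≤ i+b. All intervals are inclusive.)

Evaluate at each i in [0,4]:
  i=0: ✓ (all of [0,3])
  i=1: ✗ (fails at j=4)
  i=2: ✗ (fails at j=4)
  i=3: ✗ (fails at j=4)
  i=4: ✗ (fails at j=4)
Positions where it holds: {0} → 1.

1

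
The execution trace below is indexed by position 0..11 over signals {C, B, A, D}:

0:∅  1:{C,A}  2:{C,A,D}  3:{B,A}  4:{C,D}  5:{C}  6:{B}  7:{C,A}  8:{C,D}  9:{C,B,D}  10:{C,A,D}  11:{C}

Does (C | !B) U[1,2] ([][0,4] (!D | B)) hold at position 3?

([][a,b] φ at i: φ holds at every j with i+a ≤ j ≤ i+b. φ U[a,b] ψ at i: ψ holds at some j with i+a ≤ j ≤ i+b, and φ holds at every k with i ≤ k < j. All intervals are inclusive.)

Need some j in [4,5] with [][0,4] (!D | B), and (C | !B) at every k in [3,j-1].
  j=4: [][0,4] (!D | B) — fails at 4.
  j=5: [][0,4] (!D | B) — fails at 8.
No j in the window works → until fails.

Does not hold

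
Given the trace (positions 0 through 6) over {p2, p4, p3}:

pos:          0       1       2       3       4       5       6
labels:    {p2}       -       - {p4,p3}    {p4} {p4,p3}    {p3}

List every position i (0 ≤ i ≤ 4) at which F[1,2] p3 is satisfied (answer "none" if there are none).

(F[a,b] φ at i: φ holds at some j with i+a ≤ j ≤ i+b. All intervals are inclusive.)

1, 2, 3, 4

Evaluate at each i in [0,4]:
  i=0: ✗ (none in [1,2])
  i=1: ✓ (witness j=3)
  i=2: ✓ (witness j=3)
  i=3: ✓ (witness j=5)
  i=4: ✓ (witness j=5)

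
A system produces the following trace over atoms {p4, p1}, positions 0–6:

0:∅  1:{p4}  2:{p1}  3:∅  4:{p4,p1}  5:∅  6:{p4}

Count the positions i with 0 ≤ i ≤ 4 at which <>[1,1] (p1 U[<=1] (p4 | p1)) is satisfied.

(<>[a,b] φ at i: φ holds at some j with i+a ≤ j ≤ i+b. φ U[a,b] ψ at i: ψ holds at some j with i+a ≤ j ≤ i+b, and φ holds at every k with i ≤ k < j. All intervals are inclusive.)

3

Evaluate at each i in [0,4]:
  i=0: ✓ (witness j=1)
  i=1: ✓ (witness j=2)
  i=2: ✗ (none in [3,3])
  i=3: ✓ (witness j=4)
  i=4: ✗ (none in [5,5])
Positions where it holds: {0, 1, 3} → 3.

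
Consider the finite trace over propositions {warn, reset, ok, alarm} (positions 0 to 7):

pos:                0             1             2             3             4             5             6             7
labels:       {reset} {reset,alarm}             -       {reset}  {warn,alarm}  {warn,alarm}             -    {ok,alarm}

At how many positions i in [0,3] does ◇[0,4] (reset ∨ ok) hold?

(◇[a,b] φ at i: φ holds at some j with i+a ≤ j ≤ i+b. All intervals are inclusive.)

Evaluate at each i in [0,3]:
  i=0: ✓ (witness j=0)
  i=1: ✓ (witness j=1)
  i=2: ✓ (witness j=3)
  i=3: ✓ (witness j=3)
Positions where it holds: {0, 1, 2, 3} → 4.

4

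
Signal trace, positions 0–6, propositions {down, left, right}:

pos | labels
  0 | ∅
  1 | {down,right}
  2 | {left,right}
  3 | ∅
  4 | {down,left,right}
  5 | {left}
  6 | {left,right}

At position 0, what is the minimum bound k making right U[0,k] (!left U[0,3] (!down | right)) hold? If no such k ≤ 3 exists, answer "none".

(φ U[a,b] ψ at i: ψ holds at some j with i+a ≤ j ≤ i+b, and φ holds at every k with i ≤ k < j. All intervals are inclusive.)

0

Need earliest j ≥ 0 with (!left U[0,3] (!down | right)), and right at every k in [0,j-1].
  j=0: rhs holds (empty prefix). k = 0.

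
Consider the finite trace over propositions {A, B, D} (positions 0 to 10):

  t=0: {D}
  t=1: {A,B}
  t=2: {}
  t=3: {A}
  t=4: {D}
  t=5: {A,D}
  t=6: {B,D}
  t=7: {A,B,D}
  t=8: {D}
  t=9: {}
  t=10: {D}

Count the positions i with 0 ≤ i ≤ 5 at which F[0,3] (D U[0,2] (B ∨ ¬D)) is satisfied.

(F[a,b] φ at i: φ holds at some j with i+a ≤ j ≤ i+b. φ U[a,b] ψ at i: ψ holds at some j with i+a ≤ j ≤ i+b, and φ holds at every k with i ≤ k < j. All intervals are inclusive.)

Evaluate at each i in [0,5]:
  i=0: ✓ (witness j=0)
  i=1: ✓ (witness j=1)
  i=2: ✓ (witness j=2)
  i=3: ✓ (witness j=3)
  i=4: ✓ (witness j=4)
  i=5: ✓ (witness j=5)
Positions where it holds: {0, 1, 2, 3, 4, 5} → 6.

6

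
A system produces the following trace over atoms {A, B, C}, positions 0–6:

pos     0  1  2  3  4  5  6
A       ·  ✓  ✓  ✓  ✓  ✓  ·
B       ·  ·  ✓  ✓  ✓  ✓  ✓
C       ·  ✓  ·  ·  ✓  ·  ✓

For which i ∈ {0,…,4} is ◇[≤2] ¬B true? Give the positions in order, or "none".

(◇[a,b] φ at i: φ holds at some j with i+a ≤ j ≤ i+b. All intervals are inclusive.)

Evaluate at each i in [0,4]:
  i=0: ✓ (witness j=0)
  i=1: ✓ (witness j=1)
  i=2: ✗ (none in [2,4])
  i=3: ✗ (none in [3,5])
  i=4: ✗ (none in [4,6])

0, 1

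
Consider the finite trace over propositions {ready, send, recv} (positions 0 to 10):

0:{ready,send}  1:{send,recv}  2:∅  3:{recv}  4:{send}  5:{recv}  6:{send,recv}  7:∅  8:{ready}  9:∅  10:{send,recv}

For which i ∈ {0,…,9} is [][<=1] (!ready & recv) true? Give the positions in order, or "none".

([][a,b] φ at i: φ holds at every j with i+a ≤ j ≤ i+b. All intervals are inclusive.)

5

Evaluate at each i in [0,9]:
  i=0: ✗ (fails at j=0)
  i=1: ✗ (fails at j=2)
  i=2: ✗ (fails at j=2)
  i=3: ✗ (fails at j=4)
  i=4: ✗ (fails at j=4)
  i=5: ✓ (all of [5,6])
  i=6: ✗ (fails at j=7)
  i=7: ✗ (fails at j=7)
  i=8: ✗ (fails at j=8)
  i=9: ✗ (fails at j=9)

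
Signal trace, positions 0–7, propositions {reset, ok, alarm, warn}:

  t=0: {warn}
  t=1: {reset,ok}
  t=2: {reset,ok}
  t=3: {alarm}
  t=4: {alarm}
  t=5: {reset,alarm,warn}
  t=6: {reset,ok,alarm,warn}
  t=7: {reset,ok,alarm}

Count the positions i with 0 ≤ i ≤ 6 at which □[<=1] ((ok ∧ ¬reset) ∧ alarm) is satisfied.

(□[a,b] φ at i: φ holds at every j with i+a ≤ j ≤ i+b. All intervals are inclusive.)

0

Evaluate at each i in [0,6]:
  i=0: ✗ (fails at j=0)
  i=1: ✗ (fails at j=1)
  i=2: ✗ (fails at j=2)
  i=3: ✗ (fails at j=3)
  i=4: ✗ (fails at j=4)
  i=5: ✗ (fails at j=5)
  i=6: ✗ (fails at j=6)
Positions where it holds: {} → 0.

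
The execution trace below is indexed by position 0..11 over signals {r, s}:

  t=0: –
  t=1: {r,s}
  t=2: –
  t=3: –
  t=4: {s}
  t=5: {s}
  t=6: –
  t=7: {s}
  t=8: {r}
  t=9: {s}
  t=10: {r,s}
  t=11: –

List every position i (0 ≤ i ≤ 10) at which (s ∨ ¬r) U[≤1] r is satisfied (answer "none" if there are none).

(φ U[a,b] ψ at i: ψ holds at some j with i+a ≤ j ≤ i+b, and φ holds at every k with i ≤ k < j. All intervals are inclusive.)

Evaluate at each i in [0,10]:
  i=0: ✓ (rhs at j=1; lhs holds on [0,0])
  i=1: ✓ (rhs at j=1)
  i=2: ✗ (no rhs in [2,3])
  i=3: ✗ (no rhs in [3,4])
  i=4: ✗ (no rhs in [4,5])
  i=5: ✗ (no rhs in [5,6])
  i=6: ✗ (no rhs in [6,7])
  i=7: ✓ (rhs at j=8; lhs holds on [7,7])
  i=8: ✓ (rhs at j=8)
  i=9: ✓ (rhs at j=10; lhs holds on [9,9])
  i=10: ✓ (rhs at j=10)

0, 1, 7, 8, 9, 10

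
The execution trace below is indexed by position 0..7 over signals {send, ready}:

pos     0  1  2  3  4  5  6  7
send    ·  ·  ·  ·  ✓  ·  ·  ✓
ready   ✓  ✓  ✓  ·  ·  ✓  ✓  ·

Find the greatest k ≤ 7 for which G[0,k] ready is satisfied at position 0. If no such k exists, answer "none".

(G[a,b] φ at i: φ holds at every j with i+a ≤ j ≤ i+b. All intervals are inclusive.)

ready must hold from j=0 onward; find where it first fails.
  j=0: holds
  j=1: holds
  j=2: holds
  j=3: fails
Holds on [0,2], so largest k = 2.

2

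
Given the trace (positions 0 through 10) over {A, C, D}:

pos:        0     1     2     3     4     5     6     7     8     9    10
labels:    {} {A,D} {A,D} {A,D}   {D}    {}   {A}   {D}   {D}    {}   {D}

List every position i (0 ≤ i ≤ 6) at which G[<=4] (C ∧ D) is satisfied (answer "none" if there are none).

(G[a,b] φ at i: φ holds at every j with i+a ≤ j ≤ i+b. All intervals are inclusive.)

none

Evaluate at each i in [0,6]:
  i=0: ✗ (fails at j=0)
  i=1: ✗ (fails at j=1)
  i=2: ✗ (fails at j=2)
  i=3: ✗ (fails at j=3)
  i=4: ✗ (fails at j=4)
  i=5: ✗ (fails at j=5)
  i=6: ✗ (fails at j=6)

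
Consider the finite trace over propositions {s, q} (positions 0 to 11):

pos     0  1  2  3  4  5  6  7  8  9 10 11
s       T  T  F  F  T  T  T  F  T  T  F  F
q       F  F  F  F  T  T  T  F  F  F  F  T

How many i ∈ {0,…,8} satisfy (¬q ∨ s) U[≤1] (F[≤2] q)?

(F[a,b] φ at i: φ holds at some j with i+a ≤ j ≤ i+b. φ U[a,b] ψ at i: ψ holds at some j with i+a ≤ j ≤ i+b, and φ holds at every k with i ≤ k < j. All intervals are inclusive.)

Evaluate at each i in [0,8]:
  i=0: ✗ (no rhs in [0,1])
  i=1: ✓ (rhs at j=2; lhs holds on [1,1])
  i=2: ✓ (rhs at j=2)
  i=3: ✓ (rhs at j=3)
  i=4: ✓ (rhs at j=4)
  i=5: ✓ (rhs at j=5)
  i=6: ✓ (rhs at j=6)
  i=7: ✗ (no rhs in [7,8])
  i=8: ✓ (rhs at j=9; lhs holds on [8,8])
Positions where it holds: {1, 2, 3, 4, 5, 6, 8} → 7.

7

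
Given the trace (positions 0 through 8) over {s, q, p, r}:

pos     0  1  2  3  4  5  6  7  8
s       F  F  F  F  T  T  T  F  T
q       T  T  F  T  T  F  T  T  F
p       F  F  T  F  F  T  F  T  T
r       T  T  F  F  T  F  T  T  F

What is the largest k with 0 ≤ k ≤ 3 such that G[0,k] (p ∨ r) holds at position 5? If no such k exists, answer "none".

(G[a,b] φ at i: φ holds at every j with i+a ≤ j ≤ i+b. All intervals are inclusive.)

(p ∨ r) must hold from j=5 onward; find where it first fails.
  j=5: holds
  j=6: holds
  j=7: holds
  j=8: holds
Holds through j=8; largest k = 3.

3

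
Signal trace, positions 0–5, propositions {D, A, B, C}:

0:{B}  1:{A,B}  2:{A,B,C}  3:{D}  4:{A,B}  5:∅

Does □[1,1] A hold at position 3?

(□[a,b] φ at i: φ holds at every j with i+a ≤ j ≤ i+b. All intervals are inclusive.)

True

Check A at every j in [4,4]:
  j=4: true
All positions satisfy it → formula holds.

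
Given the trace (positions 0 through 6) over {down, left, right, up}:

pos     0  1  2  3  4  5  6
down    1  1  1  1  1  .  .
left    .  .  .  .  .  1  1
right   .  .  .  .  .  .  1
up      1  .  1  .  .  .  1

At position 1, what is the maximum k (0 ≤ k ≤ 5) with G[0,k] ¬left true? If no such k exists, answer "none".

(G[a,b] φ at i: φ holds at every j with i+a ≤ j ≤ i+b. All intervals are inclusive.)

¬left must hold from j=1 onward; find where it first fails.
  j=1: holds
  j=2: holds
  j=3: holds
  j=4: holds
  j=5: fails
Holds on [1,4], so largest k = 3.

3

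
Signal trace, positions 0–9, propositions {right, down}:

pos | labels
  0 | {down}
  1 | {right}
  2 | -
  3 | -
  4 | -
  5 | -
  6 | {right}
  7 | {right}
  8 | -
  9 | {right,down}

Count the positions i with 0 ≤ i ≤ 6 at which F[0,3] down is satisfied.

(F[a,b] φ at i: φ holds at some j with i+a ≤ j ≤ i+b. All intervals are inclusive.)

2

Evaluate at each i in [0,6]:
  i=0: ✓ (witness j=0)
  i=1: ✗ (none in [1,4])
  i=2: ✗ (none in [2,5])
  i=3: ✗ (none in [3,6])
  i=4: ✗ (none in [4,7])
  i=5: ✗ (none in [5,8])
  i=6: ✓ (witness j=9)
Positions where it holds: {0, 6} → 2.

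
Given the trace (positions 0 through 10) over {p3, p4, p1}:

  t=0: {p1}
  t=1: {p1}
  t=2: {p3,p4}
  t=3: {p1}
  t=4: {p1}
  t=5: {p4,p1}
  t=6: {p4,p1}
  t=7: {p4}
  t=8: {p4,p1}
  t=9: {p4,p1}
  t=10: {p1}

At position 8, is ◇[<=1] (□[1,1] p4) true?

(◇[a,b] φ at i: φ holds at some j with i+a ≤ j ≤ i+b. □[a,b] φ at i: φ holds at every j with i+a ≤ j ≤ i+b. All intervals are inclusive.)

Check □[1,1] p4 at each j in [8,9]:
  j=8: holds on [9,9]
  j=9: fails at 10
Found at j=8 → formula holds.

Holds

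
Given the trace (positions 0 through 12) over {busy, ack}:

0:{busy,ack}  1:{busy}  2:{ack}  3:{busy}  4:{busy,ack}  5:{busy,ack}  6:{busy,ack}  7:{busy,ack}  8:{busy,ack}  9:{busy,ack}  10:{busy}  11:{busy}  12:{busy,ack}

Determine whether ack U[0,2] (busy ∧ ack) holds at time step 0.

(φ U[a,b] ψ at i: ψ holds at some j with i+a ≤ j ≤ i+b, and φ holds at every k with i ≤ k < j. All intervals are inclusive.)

Need some j in [0,2] with (busy ∧ ack), and ack at every k in [0,j-1].
  j=0: (busy ∧ ack) holds; no prefix to check → satisfied.

Yes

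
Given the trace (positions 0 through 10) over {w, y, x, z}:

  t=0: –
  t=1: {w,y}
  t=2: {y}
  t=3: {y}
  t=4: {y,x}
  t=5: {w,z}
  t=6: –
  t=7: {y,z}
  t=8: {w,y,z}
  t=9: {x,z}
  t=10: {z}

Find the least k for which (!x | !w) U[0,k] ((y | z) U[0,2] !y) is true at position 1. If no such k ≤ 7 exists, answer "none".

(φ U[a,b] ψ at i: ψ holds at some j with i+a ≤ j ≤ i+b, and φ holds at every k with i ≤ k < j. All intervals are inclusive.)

Need earliest j ≥ 1 with ((y | z) U[0,2] !y), and (!x | !w) at every k in [1,j-1].
  j=1: rhs fails.
  j=2: rhs fails.
  j=3: rhs holds; lhs holds on [1,2]. k = 2.

2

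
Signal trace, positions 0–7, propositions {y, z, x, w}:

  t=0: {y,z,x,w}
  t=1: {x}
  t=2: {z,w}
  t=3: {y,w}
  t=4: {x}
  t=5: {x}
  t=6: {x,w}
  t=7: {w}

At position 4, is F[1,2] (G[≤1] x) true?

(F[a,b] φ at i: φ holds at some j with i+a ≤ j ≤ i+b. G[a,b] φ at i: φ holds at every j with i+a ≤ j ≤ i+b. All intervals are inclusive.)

Check G[≤1] x at each j in [5,6]:
  j=5: holds on [5,6]
  j=6: fails at 7
Found at j=5 → formula holds.

True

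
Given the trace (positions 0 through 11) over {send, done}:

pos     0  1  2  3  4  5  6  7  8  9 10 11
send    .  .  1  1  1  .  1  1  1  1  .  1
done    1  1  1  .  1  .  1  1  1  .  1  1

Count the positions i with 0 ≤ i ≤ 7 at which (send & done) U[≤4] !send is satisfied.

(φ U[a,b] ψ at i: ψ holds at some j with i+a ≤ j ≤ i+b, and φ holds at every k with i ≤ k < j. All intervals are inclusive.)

Evaluate at each i in [0,7]:
  i=0: ✓ (rhs at j=0)
  i=1: ✓ (rhs at j=1)
  i=2: ✗ (lhs fails at k=3 before rhs at j=5)
  i=3: ✗ (lhs fails at k=3 before rhs at j=5)
  i=4: ✓ (rhs at j=5; lhs holds on [4,4])
  i=5: ✓ (rhs at j=5)
  i=6: ✗ (lhs fails at k=9 before rhs at j=10)
  i=7: ✗ (lhs fails at k=9 before rhs at j=10)
Positions where it holds: {0, 1, 4, 5} → 4.

4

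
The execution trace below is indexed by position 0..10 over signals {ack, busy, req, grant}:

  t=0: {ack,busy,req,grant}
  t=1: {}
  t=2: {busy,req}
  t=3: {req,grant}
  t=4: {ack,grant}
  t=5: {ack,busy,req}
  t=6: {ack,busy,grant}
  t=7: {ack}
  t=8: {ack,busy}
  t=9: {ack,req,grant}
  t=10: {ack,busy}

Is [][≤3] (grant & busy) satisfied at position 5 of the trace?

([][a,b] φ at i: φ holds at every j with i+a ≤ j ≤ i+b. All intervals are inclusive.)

Check (grant & busy) at every j in [5,8]:
  j=5: false
  j=6: true
  j=7: false
  j=8: false
Fails at j=5 → formula fails.

False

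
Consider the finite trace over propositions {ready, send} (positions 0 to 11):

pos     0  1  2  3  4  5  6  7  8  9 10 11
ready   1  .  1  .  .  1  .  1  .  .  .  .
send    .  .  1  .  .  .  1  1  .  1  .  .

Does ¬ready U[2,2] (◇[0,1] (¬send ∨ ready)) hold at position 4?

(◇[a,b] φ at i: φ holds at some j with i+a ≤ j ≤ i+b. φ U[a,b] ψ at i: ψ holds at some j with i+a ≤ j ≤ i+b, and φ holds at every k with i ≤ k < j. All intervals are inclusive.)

Need some j in [6,6] with ◇[0,1] (¬send ∨ ready), and ¬ready at every k in [4,j-1].
  j=6: ◇[0,1] (¬send ∨ ready) holds, but ¬ready fails at k=5 → not this j.
No j in the window works → until fails.

False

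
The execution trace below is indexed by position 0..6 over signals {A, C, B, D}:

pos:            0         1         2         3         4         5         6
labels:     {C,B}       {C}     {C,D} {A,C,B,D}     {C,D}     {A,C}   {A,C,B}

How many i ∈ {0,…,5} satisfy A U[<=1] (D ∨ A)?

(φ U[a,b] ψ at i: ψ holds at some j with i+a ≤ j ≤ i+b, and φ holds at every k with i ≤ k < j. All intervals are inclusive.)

Evaluate at each i in [0,5]:
  i=0: ✗ (no rhs in [0,1])
  i=1: ✗ (lhs fails at k=1 before rhs at j=2)
  i=2: ✓ (rhs at j=2)
  i=3: ✓ (rhs at j=3)
  i=4: ✓ (rhs at j=4)
  i=5: ✓ (rhs at j=5)
Positions where it holds: {2, 3, 4, 5} → 4.

4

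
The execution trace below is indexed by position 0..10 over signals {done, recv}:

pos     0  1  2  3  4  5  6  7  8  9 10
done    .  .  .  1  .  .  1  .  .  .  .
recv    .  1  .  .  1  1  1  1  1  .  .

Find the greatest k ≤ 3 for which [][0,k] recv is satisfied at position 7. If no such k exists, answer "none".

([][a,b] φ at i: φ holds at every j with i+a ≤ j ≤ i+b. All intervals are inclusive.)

recv must hold from j=7 onward; find where it first fails.
  j=7: holds
  j=8: holds
  j=9: fails
Holds on [7,8], so largest k = 1.

1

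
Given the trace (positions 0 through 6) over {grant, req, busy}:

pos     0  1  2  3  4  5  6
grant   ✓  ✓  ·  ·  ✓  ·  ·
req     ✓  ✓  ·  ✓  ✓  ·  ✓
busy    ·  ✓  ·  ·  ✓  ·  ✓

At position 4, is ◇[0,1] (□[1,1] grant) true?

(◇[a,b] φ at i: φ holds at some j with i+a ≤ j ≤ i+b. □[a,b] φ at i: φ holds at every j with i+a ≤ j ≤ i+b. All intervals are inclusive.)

No

Check □[1,1] grant at each j in [4,5]:
  j=4: fails at 5
  j=5: fails at 6
No position in the window satisfies it → formula fails.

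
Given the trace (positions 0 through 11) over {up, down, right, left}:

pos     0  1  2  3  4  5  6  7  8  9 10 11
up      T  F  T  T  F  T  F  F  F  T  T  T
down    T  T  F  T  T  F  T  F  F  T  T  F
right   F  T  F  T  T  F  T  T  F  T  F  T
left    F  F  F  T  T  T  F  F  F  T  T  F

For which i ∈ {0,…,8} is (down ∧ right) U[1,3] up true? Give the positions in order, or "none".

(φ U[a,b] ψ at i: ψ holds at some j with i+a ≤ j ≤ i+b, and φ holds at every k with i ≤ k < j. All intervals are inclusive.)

Evaluate at each i in [0,8]:
  i=0: ✗ (lhs fails at k=0 before rhs at j=2)
  i=1: ✓ (rhs at j=2; lhs holds on [1,1])
  i=2: ✗ (lhs fails at k=2 before rhs at j=3)
  i=3: ✓ (rhs at j=5; lhs holds on [3,4])
  i=4: ✓ (rhs at j=5; lhs holds on [4,4])
  i=5: ✗ (no rhs in [6,8])
  i=6: ✗ (lhs fails at k=7 before rhs at j=9)
  i=7: ✗ (lhs fails at k=7 before rhs at j=9)
  i=8: ✗ (lhs fails at k=8 before rhs at j=9)

1, 3, 4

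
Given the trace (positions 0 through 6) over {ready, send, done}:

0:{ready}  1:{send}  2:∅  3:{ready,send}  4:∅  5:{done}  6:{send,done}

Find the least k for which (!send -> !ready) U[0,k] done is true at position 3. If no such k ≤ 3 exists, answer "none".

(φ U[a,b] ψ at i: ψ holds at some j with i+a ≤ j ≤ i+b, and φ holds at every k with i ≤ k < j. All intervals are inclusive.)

Need earliest j ≥ 3 with done, and (!send -> !ready) at every k in [3,j-1].
  j=3: rhs fails.
  j=4: rhs fails.
  j=5: rhs holds; lhs holds on [3,4]. k = 2.

2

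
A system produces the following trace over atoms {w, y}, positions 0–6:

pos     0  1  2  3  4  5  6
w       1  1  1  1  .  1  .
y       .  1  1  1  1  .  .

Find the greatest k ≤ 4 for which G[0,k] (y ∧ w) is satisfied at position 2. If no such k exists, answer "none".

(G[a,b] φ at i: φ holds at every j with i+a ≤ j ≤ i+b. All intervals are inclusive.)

(y ∧ w) must hold from j=2 onward; find where it first fails.
  j=2: holds
  j=3: holds
  j=4: fails
Holds on [2,3], so largest k = 1.

1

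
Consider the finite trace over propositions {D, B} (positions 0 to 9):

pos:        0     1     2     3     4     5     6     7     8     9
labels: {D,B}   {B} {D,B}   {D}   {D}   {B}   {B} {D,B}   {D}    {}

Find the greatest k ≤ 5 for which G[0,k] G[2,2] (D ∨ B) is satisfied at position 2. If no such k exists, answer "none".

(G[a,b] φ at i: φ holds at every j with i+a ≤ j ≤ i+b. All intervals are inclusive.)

G[2,2] (D ∨ B) must hold from j=2 onward; find where it first fails.
  j=2: holds
  j=3: holds
  j=4: holds
  j=5: holds
  j=6: holds
  j=7: fails
Holds on [2,6], so largest k = 4.

4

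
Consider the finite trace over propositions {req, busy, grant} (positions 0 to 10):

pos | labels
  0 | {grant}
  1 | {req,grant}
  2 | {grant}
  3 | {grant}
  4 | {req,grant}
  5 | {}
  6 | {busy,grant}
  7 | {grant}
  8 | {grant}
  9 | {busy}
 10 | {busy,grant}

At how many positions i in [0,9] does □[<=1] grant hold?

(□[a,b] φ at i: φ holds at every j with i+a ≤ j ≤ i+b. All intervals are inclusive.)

Evaluate at each i in [0,9]:
  i=0: ✓ (all of [0,1])
  i=1: ✓ (all of [1,2])
  i=2: ✓ (all of [2,3])
  i=3: ✓ (all of [3,4])
  i=4: ✗ (fails at j=5)
  i=5: ✗ (fails at j=5)
  i=6: ✓ (all of [6,7])
  i=7: ✓ (all of [7,8])
  i=8: ✗ (fails at j=9)
  i=9: ✗ (fails at j=9)
Positions where it holds: {0, 1, 2, 3, 6, 7} → 6.

6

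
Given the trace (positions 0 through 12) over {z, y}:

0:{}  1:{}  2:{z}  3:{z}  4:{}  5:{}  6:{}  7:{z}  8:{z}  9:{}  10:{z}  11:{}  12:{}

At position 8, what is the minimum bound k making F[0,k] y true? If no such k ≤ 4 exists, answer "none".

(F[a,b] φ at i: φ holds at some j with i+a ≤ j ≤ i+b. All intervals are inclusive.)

Scan j = 8,9,… for y:
  j=8: fails
  j=9: fails
  j=10: fails
  j=11: fails
  j=12: fails
No j in [8,12] satisfies it → none.

none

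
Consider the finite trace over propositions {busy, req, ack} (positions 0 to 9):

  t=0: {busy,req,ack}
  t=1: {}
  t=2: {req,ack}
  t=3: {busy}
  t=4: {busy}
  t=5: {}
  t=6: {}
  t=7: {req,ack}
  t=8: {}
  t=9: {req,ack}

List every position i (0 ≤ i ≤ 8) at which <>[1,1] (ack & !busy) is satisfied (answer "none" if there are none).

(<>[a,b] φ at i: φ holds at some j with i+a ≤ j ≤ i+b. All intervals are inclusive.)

1, 6, 8

Evaluate at each i in [0,8]:
  i=0: ✗ (none in [1,1])
  i=1: ✓ (witness j=2)
  i=2: ✗ (none in [3,3])
  i=3: ✗ (none in [4,4])
  i=4: ✗ (none in [5,5])
  i=5: ✗ (none in [6,6])
  i=6: ✓ (witness j=7)
  i=7: ✗ (none in [8,8])
  i=8: ✓ (witness j=9)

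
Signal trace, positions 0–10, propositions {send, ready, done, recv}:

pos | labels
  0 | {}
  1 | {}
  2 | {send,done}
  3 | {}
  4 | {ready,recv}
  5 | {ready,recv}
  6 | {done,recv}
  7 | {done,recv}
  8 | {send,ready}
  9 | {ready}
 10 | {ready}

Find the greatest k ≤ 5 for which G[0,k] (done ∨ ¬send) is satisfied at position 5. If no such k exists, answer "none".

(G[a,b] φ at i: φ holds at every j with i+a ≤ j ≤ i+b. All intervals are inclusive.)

2

(done ∨ ¬send) must hold from j=5 onward; find where it first fails.
  j=5: holds
  j=6: holds
  j=7: holds
  j=8: fails
Holds on [5,7], so largest k = 2.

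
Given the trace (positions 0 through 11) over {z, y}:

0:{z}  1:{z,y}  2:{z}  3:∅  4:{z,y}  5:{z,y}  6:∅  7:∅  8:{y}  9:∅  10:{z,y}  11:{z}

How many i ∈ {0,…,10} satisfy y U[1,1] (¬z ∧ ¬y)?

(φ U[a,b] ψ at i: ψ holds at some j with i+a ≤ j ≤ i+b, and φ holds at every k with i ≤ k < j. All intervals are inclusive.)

2

Evaluate at each i in [0,10]:
  i=0: ✗ (no rhs in [1,1])
  i=1: ✗ (no rhs in [2,2])
  i=2: ✗ (lhs fails at k=2 before rhs at j=3)
  i=3: ✗ (no rhs in [4,4])
  i=4: ✗ (no rhs in [5,5])
  i=5: ✓ (rhs at j=6; lhs holds on [5,5])
  i=6: ✗ (lhs fails at k=6 before rhs at j=7)
  i=7: ✗ (no rhs in [8,8])
  i=8: ✓ (rhs at j=9; lhs holds on [8,8])
  i=9: ✗ (no rhs in [10,10])
  i=10: ✗ (no rhs in [11,11])
Positions where it holds: {5, 8} → 2.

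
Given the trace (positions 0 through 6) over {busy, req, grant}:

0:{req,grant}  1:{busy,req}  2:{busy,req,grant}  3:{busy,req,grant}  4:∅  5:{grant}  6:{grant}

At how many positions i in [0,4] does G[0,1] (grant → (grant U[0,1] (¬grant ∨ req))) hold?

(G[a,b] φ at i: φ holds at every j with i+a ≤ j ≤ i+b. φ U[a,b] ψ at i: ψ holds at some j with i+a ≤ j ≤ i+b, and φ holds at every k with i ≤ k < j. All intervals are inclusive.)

Evaluate at each i in [0,4]:
  i=0: ✓ (all of [0,1])
  i=1: ✓ (all of [1,2])
  i=2: ✓ (all of [2,3])
  i=3: ✓ (all of [3,4])
  i=4: ✗ (fails at j=5)
Positions where it holds: {0, 1, 2, 3} → 4.

4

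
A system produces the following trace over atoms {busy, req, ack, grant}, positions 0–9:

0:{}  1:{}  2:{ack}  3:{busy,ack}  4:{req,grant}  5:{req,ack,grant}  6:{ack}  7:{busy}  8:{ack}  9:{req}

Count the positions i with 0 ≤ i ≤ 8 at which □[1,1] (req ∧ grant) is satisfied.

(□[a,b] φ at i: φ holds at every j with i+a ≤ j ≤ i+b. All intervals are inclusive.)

Evaluate at each i in [0,8]:
  i=0: ✗ (fails at j=1)
  i=1: ✗ (fails at j=2)
  i=2: ✗ (fails at j=3)
  i=3: ✓ (all of [4,4])
  i=4: ✓ (all of [5,5])
  i=5: ✗ (fails at j=6)
  i=6: ✗ (fails at j=7)
  i=7: ✗ (fails at j=8)
  i=8: ✗ (fails at j=9)
Positions where it holds: {3, 4} → 2.

2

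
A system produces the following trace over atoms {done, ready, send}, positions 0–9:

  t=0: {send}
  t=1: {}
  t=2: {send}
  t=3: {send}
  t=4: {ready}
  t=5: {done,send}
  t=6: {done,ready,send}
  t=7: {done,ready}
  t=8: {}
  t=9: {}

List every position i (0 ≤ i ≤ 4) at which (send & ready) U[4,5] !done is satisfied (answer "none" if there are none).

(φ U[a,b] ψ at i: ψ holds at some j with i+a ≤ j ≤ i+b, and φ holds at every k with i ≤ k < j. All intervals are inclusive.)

none

Evaluate at each i in [0,4]:
  i=0: ✗ (lhs fails at k=0 before rhs at j=4)
  i=1: ✗ (no rhs in [5,6])
  i=2: ✗ (no rhs in [6,7])
  i=3: ✗ (lhs fails at k=3 before rhs at j=8)
  i=4: ✗ (lhs fails at k=4 before rhs at j=8)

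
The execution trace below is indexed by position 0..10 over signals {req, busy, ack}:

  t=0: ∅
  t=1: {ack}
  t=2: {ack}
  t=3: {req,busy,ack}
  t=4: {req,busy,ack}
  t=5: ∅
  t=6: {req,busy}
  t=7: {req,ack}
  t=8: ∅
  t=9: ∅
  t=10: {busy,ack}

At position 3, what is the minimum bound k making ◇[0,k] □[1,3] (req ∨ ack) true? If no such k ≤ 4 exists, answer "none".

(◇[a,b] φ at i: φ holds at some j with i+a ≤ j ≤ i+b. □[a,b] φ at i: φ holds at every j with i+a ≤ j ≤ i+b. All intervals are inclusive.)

none

Scan j = 3,4,… for □[1,3] (req ∨ ack):
  j=3: fails
  j=4: fails
  j=5: fails
  j=6: fails
  j=7: fails
No j in [3,7] satisfies it → none.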